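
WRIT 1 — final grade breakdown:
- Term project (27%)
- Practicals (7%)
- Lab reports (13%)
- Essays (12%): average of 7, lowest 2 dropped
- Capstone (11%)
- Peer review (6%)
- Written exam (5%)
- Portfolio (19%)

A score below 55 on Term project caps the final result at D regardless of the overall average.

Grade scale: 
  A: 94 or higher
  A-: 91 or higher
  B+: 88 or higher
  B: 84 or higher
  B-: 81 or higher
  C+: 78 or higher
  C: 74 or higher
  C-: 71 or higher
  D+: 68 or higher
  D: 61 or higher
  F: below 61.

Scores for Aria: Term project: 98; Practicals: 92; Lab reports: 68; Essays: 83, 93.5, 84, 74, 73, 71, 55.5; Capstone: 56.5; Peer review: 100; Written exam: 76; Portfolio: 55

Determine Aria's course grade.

C

Essays: drop 55.5, 71 → average of remaining 5 = 407.5/5 = 81.5
Term project score 98 ≥ 55: minimum met.
Weighted total:
  Term project 98 × 0.27 = 26.46
  Practicals 92 × 0.07 = 6.44
  Lab reports 68 × 0.13 = 8.84
  Essays 81.5 × 0.12 = 9.78
  Capstone 56.5 × 0.11 = 6.215
  Peer review 100 × 0.06 = 6
  Written exam 76 × 0.05 = 3.8
  Portfolio 55 × 0.19 = 10.45
Sum = 77.985
77.985 is ≥ 74 and < 78 → C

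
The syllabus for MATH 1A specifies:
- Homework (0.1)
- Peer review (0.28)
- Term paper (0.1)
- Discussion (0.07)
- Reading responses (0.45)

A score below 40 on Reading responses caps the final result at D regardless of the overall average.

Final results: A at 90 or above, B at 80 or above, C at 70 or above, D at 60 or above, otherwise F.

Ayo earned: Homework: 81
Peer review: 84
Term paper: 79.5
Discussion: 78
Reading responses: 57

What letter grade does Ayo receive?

C

Reading responses score 57 ≥ 40: minimum met.
Weighted total:
  Homework 81 × 0.1 = 8.1
  Peer review 84 × 0.28 = 23.52
  Term paper 79.5 × 0.1 = 7.95
  Discussion 78 × 0.07 = 5.46
  Reading responses 57 × 0.45 = 25.65
Sum = 70.68
70.68 is ≥ 70 and < 80 → C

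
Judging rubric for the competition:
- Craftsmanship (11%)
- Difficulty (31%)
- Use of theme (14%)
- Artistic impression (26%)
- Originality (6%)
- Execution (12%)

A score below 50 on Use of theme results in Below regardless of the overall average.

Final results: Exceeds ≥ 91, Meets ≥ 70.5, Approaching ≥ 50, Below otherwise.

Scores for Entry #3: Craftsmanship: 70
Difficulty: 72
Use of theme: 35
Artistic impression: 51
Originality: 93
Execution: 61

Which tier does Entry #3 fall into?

Use of theme score 35 < 50: minimum not met.
Weighted total:
  Craftsmanship 70 × 0.11 = 7.7
  Difficulty 72 × 0.31 = 22.32
  Use of theme 35 × 0.14 = 4.9
  Artistic impression 51 × 0.26 = 13.26
  Originality 93 × 0.06 = 5.58
  Execution 61 × 0.12 = 7.32
Sum = 61.08
Because the Use of theme minimum was not met, the result is Below.

Below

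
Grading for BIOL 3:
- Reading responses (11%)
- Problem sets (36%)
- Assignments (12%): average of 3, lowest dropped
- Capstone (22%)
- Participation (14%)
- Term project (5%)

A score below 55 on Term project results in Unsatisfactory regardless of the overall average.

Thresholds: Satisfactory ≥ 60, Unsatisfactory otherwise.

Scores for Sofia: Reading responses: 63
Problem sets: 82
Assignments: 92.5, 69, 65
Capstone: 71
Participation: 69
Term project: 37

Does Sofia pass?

Assignments: drop 65 → average of remaining 2 = 161.5/2 = 80.75
Term project score 37 < 55: minimum not met.
Weighted total:
  Reading responses 63 × 0.11 = 6.93
  Problem sets 82 × 0.36 = 29.52
  Assignments 80.75 × 0.12 = 9.69
  Capstone 71 × 0.22 = 15.62
  Participation 69 × 0.14 = 9.66
  Term project 37 × 0.05 = 1.85
Sum = 73.27
Because the Term project minimum was not met, the result is Unsatisfactory.

Unsatisfactory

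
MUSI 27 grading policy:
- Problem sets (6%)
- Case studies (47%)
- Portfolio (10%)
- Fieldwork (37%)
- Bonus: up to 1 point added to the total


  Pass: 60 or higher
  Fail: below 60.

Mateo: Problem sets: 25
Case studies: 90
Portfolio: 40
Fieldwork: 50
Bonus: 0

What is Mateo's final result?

Pass

Weighted total:
  Problem sets 25 × 0.06 = 1.5
  Case studies 90 × 0.47 = 42.3
  Portfolio 40 × 0.1 = 4
  Fieldwork 50 × 0.37 = 18.5
Sum = 66.3
Bonus: 66.3 + 0 = 66.3
66.3 ≥ 60 → Pass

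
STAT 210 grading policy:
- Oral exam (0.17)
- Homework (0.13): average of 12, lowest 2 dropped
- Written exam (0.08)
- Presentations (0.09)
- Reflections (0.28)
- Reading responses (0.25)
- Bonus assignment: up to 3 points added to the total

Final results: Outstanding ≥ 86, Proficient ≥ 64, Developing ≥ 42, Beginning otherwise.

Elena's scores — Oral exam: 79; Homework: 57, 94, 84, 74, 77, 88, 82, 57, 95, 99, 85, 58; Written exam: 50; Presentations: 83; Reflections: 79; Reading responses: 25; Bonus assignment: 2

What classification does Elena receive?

Homework: drop 57, 57 → average of remaining 10 = 836/10 = 83.6
Weighted total:
  Oral exam 79 × 0.17 = 13.43
  Homework 83.6 × 0.13 = 10.868
  Written exam 50 × 0.08 = 4
  Presentations 83 × 0.09 = 7.47
  Reflections 79 × 0.28 = 22.12
  Reading responses 25 × 0.25 = 6.25
Sum = 64.138
Bonus assignment: 64.138 + 2 = 66.138
66.138 is ≥ 64 and < 86 → Proficient

Proficient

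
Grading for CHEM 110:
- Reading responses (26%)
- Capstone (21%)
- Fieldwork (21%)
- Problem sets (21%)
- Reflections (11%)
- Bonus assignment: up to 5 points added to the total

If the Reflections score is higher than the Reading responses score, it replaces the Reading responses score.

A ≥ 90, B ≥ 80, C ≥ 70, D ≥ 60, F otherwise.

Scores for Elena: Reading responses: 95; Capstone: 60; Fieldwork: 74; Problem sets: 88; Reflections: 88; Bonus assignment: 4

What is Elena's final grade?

Reflections (88) ≤ Reading responses (95), so Reading responses stays at 95.
Weighted total:
  Reading responses 95 × 0.26 = 24.7
  Capstone 60 × 0.21 = 12.6
  Fieldwork 74 × 0.21 = 15.54
  Problem sets 88 × 0.21 = 18.48
  Reflections 88 × 0.11 = 9.68
Sum = 81
Bonus assignment: 81 + 4 = 85
85 is ≥ 80 and < 90 → B

B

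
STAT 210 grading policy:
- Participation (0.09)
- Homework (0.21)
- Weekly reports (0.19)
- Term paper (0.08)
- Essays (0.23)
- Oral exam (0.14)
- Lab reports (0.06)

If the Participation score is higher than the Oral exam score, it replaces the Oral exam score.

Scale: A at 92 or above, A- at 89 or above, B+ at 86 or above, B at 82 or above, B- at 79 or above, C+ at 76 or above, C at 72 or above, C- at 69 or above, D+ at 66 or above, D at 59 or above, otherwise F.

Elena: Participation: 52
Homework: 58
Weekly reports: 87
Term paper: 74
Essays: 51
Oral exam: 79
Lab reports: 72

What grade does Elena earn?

D+

Participation (52) ≤ Oral exam (79), so Oral exam stays at 79.
Weighted total:
  Participation 52 × 0.09 = 4.68
  Homework 58 × 0.21 = 12.18
  Weekly reports 87 × 0.19 = 16.53
  Term paper 74 × 0.08 = 5.92
  Essays 51 × 0.23 = 11.73
  Oral exam 79 × 0.14 = 11.06
  Lab reports 72 × 0.06 = 4.32
Sum = 66.42
66.42 is ≥ 66 and < 69 → D+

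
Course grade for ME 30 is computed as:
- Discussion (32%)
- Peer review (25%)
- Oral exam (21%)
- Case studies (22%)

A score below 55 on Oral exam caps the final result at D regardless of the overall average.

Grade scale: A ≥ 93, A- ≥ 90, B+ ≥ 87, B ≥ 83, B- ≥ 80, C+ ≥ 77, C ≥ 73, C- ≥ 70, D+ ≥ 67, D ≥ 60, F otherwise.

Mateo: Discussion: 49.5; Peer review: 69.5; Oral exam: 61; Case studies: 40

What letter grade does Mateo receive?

F

Oral exam score 61 ≥ 55: minimum met.
Weighted total:
  Discussion 49.5 × 0.32 = 15.84
  Peer review 69.5 × 0.25 = 17.375
  Oral exam 61 × 0.21 = 12.81
  Case studies 40 × 0.22 = 8.8
Sum = 54.825
54.825 < 60 → F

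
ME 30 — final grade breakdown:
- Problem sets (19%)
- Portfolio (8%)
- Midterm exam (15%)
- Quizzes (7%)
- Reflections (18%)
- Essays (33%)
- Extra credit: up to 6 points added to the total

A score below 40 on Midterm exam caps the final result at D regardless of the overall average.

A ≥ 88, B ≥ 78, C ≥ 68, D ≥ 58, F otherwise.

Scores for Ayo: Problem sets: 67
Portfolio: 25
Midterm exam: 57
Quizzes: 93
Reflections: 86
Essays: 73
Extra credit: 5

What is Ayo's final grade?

C

Midterm exam score 57 ≥ 40: minimum met.
Weighted total:
  Problem sets 67 × 0.19 = 12.73
  Portfolio 25 × 0.08 = 2
  Midterm exam 57 × 0.15 = 8.55
  Quizzes 93 × 0.07 = 6.51
  Reflections 86 × 0.18 = 15.48
  Essays 73 × 0.33 = 24.09
Sum = 69.36
Extra credit: 69.36 + 5 = 74.36
74.36 is ≥ 68 and < 78 → C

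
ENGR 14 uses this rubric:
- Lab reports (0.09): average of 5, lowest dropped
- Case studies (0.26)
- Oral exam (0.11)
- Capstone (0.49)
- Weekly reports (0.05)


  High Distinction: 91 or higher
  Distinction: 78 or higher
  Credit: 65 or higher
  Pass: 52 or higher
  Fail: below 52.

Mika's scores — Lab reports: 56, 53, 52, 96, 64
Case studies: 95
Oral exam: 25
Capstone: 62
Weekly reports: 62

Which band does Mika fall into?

Lab reports: drop 52 → average of remaining 4 = 269/4 = 67.25
Weighted total:
  Lab reports 67.25 × 0.09 = 6.0525
  Case studies 95 × 0.26 = 24.7
  Oral exam 25 × 0.11 = 2.75
  Capstone 62 × 0.49 = 30.38
  Weekly reports 62 × 0.05 = 3.1
Sum = 66.9825
66.9825 is ≥ 65 and < 78 → Credit

Credit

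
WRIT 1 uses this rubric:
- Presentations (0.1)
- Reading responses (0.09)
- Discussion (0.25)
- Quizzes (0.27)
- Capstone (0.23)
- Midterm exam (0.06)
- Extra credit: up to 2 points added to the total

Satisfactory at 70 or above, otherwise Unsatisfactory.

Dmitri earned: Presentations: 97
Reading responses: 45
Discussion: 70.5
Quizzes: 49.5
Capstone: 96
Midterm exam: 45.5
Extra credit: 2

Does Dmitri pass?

Weighted total:
  Presentations 97 × 0.1 = 9.7
  Reading responses 45 × 0.09 = 4.05
  Discussion 70.5 × 0.25 = 17.625
  Quizzes 49.5 × 0.27 = 13.365
  Capstone 96 × 0.23 = 22.08
  Midterm exam 45.5 × 0.06 = 2.73
Sum = 69.55
Extra credit: 69.55 + 2 = 71.55
71.55 ≥ 70 → Satisfactory

Satisfactory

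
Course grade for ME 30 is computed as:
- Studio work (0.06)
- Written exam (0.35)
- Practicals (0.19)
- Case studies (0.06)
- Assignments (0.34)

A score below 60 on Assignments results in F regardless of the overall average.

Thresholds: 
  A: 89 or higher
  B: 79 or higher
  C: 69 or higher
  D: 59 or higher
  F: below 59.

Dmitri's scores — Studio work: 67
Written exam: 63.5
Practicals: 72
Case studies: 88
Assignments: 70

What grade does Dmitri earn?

C

Assignments score 70 ≥ 60: minimum met.
Weighted total:
  Studio work 67 × 0.06 = 4.02
  Written exam 63.5 × 0.35 = 22.225
  Practicals 72 × 0.19 = 13.68
  Case studies 88 × 0.06 = 5.28
  Assignments 70 × 0.34 = 23.8
Sum = 69.005
69.005 is ≥ 69 and < 79 → C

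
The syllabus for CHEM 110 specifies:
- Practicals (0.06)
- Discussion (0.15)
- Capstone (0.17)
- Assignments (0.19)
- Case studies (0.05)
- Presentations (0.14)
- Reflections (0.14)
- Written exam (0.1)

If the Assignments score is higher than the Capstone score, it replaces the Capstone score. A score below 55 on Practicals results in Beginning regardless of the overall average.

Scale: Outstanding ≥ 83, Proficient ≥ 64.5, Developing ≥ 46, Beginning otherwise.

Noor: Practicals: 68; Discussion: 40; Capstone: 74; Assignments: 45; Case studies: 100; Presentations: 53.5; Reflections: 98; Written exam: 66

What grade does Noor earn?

Assignments (45) ≤ Capstone (74), so Capstone stays at 74.
Practicals score 68 ≥ 55: minimum met.
Weighted total:
  Practicals 68 × 0.06 = 4.08
  Discussion 40 × 0.15 = 6
  Capstone 74 × 0.17 = 12.58
  Assignments 45 × 0.19 = 8.55
  Case studies 100 × 0.05 = 5
  Presentations 53.5 × 0.14 = 7.49
  Reflections 98 × 0.14 = 13.72
  Written exam 66 × 0.1 = 6.6
Sum = 64.02
64.02 is ≥ 46 and < 64.5 → Developing

Developing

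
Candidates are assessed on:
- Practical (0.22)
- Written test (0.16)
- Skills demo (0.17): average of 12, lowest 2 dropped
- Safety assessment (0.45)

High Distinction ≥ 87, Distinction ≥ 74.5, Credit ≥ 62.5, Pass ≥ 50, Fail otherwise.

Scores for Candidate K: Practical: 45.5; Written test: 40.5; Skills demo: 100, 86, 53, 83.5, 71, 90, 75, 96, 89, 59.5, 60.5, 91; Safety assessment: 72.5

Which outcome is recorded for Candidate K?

Credit

Skills demo: drop 53, 59.5 → average of remaining 10 = 842/10 = 84.2
Weighted total:
  Practical 45.5 × 0.22 = 10.01
  Written test 40.5 × 0.16 = 6.48
  Skills demo 84.2 × 0.17 = 14.314
  Safety assessment 72.5 × 0.45 = 32.625
Sum = 63.429
63.429 is ≥ 62.5 and < 74.5 → Credit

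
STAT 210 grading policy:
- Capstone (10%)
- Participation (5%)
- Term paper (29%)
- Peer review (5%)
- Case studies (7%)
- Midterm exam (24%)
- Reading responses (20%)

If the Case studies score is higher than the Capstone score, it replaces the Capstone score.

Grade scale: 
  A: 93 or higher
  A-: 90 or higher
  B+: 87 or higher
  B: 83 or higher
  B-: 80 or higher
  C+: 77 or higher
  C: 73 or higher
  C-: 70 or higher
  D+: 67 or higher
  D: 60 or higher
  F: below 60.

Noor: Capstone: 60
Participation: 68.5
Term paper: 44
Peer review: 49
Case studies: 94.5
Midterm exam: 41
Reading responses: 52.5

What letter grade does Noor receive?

F

Case studies (94.5) > Capstone (60), so Capstone counts as 94.5.
Weighted total:
  Capstone 94.5 × 0.1 = 9.45
  Participation 68.5 × 0.05 = 3.425
  Term paper 44 × 0.29 = 12.76
  Peer review 49 × 0.05 = 2.45
  Case studies 94.5 × 0.07 = 6.615
  Midterm exam 41 × 0.24 = 9.84
  Reading responses 52.5 × 0.2 = 10.5
Sum = 55.04
55.04 < 60 → F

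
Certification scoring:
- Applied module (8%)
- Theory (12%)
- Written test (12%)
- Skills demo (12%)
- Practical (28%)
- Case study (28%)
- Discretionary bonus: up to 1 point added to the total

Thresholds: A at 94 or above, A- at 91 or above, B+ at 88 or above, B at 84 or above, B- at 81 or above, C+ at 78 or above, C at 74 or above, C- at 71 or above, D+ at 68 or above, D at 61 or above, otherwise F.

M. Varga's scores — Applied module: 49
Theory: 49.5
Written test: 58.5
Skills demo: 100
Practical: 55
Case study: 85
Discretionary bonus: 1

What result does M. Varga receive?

D+

Weighted total:
  Applied module 49 × 0.08 = 3.92
  Theory 49.5 × 0.12 = 5.94
  Written test 58.5 × 0.12 = 7.02
  Skills demo 100 × 0.12 = 12
  Practical 55 × 0.28 = 15.4
  Case study 85 × 0.28 = 23.8
Sum = 68.08
Discretionary bonus: 68.08 + 1 = 69.08
69.08 is ≥ 68 and < 71 → D+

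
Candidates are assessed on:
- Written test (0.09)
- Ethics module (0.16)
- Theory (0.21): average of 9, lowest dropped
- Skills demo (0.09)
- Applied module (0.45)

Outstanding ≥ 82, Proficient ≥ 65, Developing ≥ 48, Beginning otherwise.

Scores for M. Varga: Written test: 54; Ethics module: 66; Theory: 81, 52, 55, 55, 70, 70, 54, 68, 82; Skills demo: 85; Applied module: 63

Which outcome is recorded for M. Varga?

Proficient

Theory: drop 52 → average of remaining 8 = 535/8 = 66.875
Weighted total:
  Written test 54 × 0.09 = 4.86
  Ethics module 66 × 0.16 = 10.56
  Theory 66.875 × 0.21 = 14.04375
  Skills demo 85 × 0.09 = 7.65
  Applied module 63 × 0.45 = 28.35
Sum = 65.46375
65.46375 is ≥ 65 and < 82 → Proficient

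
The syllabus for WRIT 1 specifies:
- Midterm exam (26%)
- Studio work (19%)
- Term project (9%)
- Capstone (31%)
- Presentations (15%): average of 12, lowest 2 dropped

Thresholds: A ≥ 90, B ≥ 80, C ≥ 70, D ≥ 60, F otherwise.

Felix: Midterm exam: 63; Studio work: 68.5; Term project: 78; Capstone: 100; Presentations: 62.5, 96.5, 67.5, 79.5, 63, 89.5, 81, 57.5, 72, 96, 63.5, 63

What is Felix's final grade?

C

Presentations: drop 57.5, 62.5 → average of remaining 10 = 771.5/10 = 77.15
Weighted total:
  Midterm exam 63 × 0.26 = 16.38
  Studio work 68.5 × 0.19 = 13.015
  Term project 78 × 0.09 = 7.02
  Capstone 100 × 0.31 = 31
  Presentations 77.15 × 0.15 = 11.5725
Sum = 78.9875
78.9875 is ≥ 70 and < 80 → C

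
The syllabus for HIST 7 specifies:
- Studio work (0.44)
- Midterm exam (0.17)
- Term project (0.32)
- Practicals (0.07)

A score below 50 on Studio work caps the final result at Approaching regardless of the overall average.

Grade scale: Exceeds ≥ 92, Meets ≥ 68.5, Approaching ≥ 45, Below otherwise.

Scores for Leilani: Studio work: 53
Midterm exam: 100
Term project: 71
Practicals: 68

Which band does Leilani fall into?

Studio work score 53 ≥ 50: minimum met.
Weighted total:
  Studio work 53 × 0.44 = 23.32
  Midterm exam 100 × 0.17 = 17
  Term project 71 × 0.32 = 22.72
  Practicals 68 × 0.07 = 4.76
Sum = 67.8
67.8 is ≥ 45 and < 68.5 → Approaching

Approaching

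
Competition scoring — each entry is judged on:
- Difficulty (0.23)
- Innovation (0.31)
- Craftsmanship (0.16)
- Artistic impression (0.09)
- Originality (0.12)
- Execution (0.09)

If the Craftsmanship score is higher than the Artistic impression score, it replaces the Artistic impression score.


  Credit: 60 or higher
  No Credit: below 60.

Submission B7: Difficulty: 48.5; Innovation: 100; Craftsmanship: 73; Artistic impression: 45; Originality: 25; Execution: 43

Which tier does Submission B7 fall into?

Credit

Craftsmanship (73) > Artistic impression (45), so Artistic impression counts as 73.
Weighted total:
  Difficulty 48.5 × 0.23 = 11.155
  Innovation 100 × 0.31 = 31
  Craftsmanship 73 × 0.16 = 11.68
  Artistic impression 73 × 0.09 = 6.57
  Originality 25 × 0.12 = 3
  Execution 43 × 0.09 = 3.87
Sum = 67.275
67.275 ≥ 60 → Credit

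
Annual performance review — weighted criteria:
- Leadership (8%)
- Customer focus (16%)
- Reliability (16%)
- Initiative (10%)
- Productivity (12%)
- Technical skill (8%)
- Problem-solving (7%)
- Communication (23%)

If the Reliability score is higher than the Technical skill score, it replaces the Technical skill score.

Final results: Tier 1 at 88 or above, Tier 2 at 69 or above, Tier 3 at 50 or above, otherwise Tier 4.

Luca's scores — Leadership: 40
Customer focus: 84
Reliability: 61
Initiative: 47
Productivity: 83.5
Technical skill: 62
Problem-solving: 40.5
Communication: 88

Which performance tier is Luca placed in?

Tier 2

Reliability (61) ≤ Technical skill (62), so Technical skill stays at 62.
Weighted total:
  Leadership 40 × 0.08 = 3.2
  Customer focus 84 × 0.16 = 13.44
  Reliability 61 × 0.16 = 9.76
  Initiative 47 × 0.1 = 4.7
  Productivity 83.5 × 0.12 = 10.02
  Technical skill 62 × 0.08 = 4.96
  Problem-solving 40.5 × 0.07 = 2.835
  Communication 88 × 0.23 = 20.24
Sum = 69.155
69.155 is ≥ 69 and < 88 → Tier 2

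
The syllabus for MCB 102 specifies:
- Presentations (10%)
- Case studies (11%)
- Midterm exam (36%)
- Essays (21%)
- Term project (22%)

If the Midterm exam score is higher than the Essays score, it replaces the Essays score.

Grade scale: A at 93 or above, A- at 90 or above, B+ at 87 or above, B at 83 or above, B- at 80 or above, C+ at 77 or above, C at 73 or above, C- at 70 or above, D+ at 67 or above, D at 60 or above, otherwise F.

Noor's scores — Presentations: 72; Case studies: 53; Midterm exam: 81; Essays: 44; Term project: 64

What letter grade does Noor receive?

Midterm exam (81) > Essays (44), so Essays counts as 81.
Weighted total:
  Presentations 72 × 0.1 = 7.2
  Case studies 53 × 0.11 = 5.83
  Midterm exam 81 × 0.36 = 29.16
  Essays 81 × 0.21 = 17.01
  Term project 64 × 0.22 = 14.08
Sum = 73.28
73.28 is ≥ 73 and < 77 → C

C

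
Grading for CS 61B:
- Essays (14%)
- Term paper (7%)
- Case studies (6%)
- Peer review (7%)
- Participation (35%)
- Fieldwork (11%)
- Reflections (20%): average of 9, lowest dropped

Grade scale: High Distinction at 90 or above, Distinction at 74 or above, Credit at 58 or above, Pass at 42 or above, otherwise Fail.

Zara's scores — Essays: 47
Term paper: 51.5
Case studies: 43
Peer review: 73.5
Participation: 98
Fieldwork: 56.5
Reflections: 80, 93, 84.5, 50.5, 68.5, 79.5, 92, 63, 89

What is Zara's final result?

Distinction

Reflections: drop 50.5 → average of remaining 8 = 649.5/8 = 81.1875
Weighted total:
  Essays 47 × 0.14 = 6.58
  Term paper 51.5 × 0.07 = 3.605
  Case studies 43 × 0.06 = 2.58
  Peer review 73.5 × 0.07 = 5.145
  Participation 98 × 0.35 = 34.3
  Fieldwork 56.5 × 0.11 = 6.215
  Reflections 81.1875 × 0.2 = 16.2375
Sum = 74.6625
74.6625 is ≥ 74 and < 90 → Distinction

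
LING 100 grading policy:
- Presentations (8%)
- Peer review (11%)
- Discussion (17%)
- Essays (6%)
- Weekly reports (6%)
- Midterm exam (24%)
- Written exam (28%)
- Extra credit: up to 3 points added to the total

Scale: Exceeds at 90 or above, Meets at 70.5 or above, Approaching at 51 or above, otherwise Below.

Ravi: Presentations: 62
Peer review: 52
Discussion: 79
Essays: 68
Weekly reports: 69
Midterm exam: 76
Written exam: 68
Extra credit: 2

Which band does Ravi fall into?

Meets

Weighted total:
  Presentations 62 × 0.08 = 4.96
  Peer review 52 × 0.11 = 5.72
  Discussion 79 × 0.17 = 13.43
  Essays 68 × 0.06 = 4.08
  Weekly reports 69 × 0.06 = 4.14
  Midterm exam 76 × 0.24 = 18.24
  Written exam 68 × 0.28 = 19.04
Sum = 69.61
Extra credit: 69.61 + 2 = 71.61
71.61 is ≥ 70.5 and < 90 → Meets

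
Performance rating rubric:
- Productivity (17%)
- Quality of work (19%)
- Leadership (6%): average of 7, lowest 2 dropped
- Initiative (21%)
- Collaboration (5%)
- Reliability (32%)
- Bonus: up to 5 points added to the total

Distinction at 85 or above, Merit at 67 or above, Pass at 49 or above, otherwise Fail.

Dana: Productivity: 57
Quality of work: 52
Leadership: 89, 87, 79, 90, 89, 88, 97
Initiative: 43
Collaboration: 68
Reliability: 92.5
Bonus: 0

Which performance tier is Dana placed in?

Merit

Leadership: drop 79, 87 → average of remaining 5 = 453/5 = 90.6
Weighted total:
  Productivity 57 × 0.17 = 9.69
  Quality of work 52 × 0.19 = 9.88
  Leadership 90.6 × 0.06 = 5.436
  Initiative 43 × 0.21 = 9.03
  Collaboration 68 × 0.05 = 3.4
  Reliability 92.5 × 0.32 = 29.6
Sum = 67.036
Bonus: 67.036 + 0 = 67.036
67.036 is ≥ 67 and < 85 → Merit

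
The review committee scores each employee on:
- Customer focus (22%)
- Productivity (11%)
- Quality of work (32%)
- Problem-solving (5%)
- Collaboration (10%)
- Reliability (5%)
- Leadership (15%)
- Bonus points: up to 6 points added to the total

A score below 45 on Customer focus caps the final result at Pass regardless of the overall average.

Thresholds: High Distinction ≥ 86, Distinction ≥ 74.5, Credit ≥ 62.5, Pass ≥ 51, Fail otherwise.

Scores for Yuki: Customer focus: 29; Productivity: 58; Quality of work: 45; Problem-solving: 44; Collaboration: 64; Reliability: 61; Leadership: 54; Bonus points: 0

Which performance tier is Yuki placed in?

Customer focus score 29 < 45: minimum not met.
Weighted total:
  Customer focus 29 × 0.22 = 6.38
  Productivity 58 × 0.11 = 6.38
  Quality of work 45 × 0.32 = 14.4
  Problem-solving 44 × 0.05 = 2.2
  Collaboration 64 × 0.1 = 6.4
  Reliability 61 × 0.05 = 3.05
  Leadership 54 × 0.15 = 8.1
Sum = 46.91
Bonus points: 46.91 + 0 = 46.91
46.91 would be Fail; cap at Pass applies → Fail.

Fail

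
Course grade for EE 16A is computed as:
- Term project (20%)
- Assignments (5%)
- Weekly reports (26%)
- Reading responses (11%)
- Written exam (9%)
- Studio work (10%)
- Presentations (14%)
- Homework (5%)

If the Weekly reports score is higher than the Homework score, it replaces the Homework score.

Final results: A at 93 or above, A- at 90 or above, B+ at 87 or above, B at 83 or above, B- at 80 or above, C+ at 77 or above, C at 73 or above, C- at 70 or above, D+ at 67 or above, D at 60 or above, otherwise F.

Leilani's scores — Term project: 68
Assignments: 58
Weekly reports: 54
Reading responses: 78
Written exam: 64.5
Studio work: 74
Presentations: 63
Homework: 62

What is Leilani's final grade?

D

Weekly reports (54) ≤ Homework (62), so Homework stays at 62.
Weighted total:
  Term project 68 × 0.2 = 13.6
  Assignments 58 × 0.05 = 2.9
  Weekly reports 54 × 0.26 = 14.04
  Reading responses 78 × 0.11 = 8.58
  Written exam 64.5 × 0.09 = 5.805
  Studio work 74 × 0.1 = 7.4
  Presentations 63 × 0.14 = 8.82
  Homework 62 × 0.05 = 3.1
Sum = 64.245
64.245 is ≥ 60 and < 67 → D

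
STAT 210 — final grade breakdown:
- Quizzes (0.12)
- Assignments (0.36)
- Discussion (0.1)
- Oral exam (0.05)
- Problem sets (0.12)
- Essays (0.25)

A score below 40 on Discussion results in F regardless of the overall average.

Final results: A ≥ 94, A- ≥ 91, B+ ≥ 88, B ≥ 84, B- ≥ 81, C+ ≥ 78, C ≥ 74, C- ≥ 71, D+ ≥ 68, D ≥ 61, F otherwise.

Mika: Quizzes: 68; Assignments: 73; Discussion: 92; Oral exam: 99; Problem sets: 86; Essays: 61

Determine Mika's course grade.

C

Discussion score 92 ≥ 40: minimum met.
Weighted total:
  Quizzes 68 × 0.12 = 8.16
  Assignments 73 × 0.36 = 26.28
  Discussion 92 × 0.1 = 9.2
  Oral exam 99 × 0.05 = 4.95
  Problem sets 86 × 0.12 = 10.32
  Essays 61 × 0.25 = 15.25
Sum = 74.16
74.16 is ≥ 74 and < 78 → C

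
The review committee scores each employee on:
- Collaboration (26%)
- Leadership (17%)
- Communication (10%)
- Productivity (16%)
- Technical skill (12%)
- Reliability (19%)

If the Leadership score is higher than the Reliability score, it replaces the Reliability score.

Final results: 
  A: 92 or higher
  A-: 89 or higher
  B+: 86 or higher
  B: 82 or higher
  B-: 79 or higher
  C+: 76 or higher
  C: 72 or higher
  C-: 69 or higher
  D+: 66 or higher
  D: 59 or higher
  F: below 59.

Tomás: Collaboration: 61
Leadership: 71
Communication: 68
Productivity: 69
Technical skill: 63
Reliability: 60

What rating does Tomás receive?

Leadership (71) > Reliability (60), so Reliability counts as 71.
Weighted total:
  Collaboration 61 × 0.26 = 15.86
  Leadership 71 × 0.17 = 12.07
  Communication 68 × 0.1 = 6.8
  Productivity 69 × 0.16 = 11.04
  Technical skill 63 × 0.12 = 7.56
  Reliability 71 × 0.19 = 13.49
Sum = 66.82
66.82 is ≥ 66 and < 69 → D+

D+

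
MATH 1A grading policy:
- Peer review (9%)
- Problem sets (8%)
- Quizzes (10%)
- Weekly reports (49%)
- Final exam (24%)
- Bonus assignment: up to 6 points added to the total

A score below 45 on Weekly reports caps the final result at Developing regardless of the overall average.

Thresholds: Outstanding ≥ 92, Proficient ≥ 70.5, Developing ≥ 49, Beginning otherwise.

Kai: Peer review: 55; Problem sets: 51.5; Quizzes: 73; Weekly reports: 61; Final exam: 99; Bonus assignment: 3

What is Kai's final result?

Proficient

Weekly reports score 61 ≥ 45: minimum met.
Weighted total:
  Peer review 55 × 0.09 = 4.95
  Problem sets 51.5 × 0.08 = 4.12
  Quizzes 73 × 0.1 = 7.3
  Weekly reports 61 × 0.49 = 29.89
  Final exam 99 × 0.24 = 23.76
Sum = 70.02
Bonus assignment: 70.02 + 3 = 73.02
73.02 is ≥ 70.5 and < 92 → Proficient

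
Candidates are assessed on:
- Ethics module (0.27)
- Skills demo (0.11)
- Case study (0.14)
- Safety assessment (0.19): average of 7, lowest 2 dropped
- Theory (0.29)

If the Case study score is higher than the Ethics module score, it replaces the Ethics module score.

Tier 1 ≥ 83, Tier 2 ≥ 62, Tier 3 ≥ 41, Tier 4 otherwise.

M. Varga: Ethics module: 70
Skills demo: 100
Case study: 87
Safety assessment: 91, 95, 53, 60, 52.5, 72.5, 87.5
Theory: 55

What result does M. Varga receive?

Safety assessment: drop 52.5, 53 → average of remaining 5 = 406/5 = 81.2
Case study (87) > Ethics module (70), so Ethics module counts as 87.
Weighted total:
  Ethics module 87 × 0.27 = 23.49
  Skills demo 100 × 0.11 = 11
  Case study 87 × 0.14 = 12.18
  Safety assessment 81.2 × 0.19 = 15.428
  Theory 55 × 0.29 = 15.95
Sum = 78.048
78.048 is ≥ 62 and < 83 → Tier 2

Tier 2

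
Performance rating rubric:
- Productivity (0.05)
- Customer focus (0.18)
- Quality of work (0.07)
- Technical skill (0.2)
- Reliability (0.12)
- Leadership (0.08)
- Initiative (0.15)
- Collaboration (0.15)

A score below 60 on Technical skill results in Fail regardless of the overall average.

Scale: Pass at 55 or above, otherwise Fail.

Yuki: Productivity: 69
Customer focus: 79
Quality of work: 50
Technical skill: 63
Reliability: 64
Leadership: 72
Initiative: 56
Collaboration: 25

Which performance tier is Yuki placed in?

Technical skill score 63 ≥ 60: minimum met.
Weighted total:
  Productivity 69 × 0.05 = 3.45
  Customer focus 79 × 0.18 = 14.22
  Quality of work 50 × 0.07 = 3.5
  Technical skill 63 × 0.2 = 12.6
  Reliability 64 × 0.12 = 7.68
  Leadership 72 × 0.08 = 5.76
  Initiative 56 × 0.15 = 8.4
  Collaboration 25 × 0.15 = 3.75
Sum = 59.36
59.36 ≥ 55 → Pass

Pass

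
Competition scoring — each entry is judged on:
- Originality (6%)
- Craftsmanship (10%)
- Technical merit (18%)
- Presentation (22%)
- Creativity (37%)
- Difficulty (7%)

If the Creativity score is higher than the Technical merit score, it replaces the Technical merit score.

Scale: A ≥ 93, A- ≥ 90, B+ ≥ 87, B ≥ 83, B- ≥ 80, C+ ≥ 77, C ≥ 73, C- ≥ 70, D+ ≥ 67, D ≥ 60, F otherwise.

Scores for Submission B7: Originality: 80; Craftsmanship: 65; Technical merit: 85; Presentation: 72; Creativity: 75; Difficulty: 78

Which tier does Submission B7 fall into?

Creativity (75) ≤ Technical merit (85), so Technical merit stays at 85.
Weighted total:
  Originality 80 × 0.06 = 4.8
  Craftsmanship 65 × 0.1 = 6.5
  Technical merit 85 × 0.18 = 15.3
  Presentation 72 × 0.22 = 15.84
  Creativity 75 × 0.37 = 27.75
  Difficulty 78 × 0.07 = 5.46
Sum = 75.65
75.65 is ≥ 73 and < 77 → C

C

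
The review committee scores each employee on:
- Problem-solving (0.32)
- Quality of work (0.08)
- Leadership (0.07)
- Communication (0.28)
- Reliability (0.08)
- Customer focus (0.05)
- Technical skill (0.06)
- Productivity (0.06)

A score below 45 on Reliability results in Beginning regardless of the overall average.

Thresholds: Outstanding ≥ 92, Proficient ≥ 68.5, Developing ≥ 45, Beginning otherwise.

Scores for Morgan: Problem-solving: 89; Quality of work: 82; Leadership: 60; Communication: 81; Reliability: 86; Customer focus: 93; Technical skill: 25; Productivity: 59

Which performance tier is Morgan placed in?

Proficient

Reliability score 86 ≥ 45: minimum met.
Weighted total:
  Problem-solving 89 × 0.32 = 28.48
  Quality of work 82 × 0.08 = 6.56
  Leadership 60 × 0.07 = 4.2
  Communication 81 × 0.28 = 22.68
  Reliability 86 × 0.08 = 6.88
  Customer focus 93 × 0.05 = 4.65
  Technical skill 25 × 0.06 = 1.5
  Productivity 59 × 0.06 = 3.54
Sum = 78.49
78.49 is ≥ 68.5 and < 92 → Proficient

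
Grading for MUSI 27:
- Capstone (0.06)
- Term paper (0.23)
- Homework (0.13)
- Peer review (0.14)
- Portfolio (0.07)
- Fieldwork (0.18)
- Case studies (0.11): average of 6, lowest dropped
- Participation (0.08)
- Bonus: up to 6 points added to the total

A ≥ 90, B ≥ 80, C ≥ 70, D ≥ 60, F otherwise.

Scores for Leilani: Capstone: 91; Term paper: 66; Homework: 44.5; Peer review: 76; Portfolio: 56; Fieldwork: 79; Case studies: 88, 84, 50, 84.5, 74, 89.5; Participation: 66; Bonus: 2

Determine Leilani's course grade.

C

Case studies: drop 50 → average of remaining 5 = 420/5 = 84
Weighted total:
  Capstone 91 × 0.06 = 5.46
  Term paper 66 × 0.23 = 15.18
  Homework 44.5 × 0.13 = 5.785
  Peer review 76 × 0.14 = 10.64
  Portfolio 56 × 0.07 = 3.92
  Fieldwork 79 × 0.18 = 14.22
  Case studies 84 × 0.11 = 9.24
  Participation 66 × 0.08 = 5.28
Sum = 69.725
Bonus: 69.725 + 2 = 71.725
71.725 is ≥ 70 and < 80 → C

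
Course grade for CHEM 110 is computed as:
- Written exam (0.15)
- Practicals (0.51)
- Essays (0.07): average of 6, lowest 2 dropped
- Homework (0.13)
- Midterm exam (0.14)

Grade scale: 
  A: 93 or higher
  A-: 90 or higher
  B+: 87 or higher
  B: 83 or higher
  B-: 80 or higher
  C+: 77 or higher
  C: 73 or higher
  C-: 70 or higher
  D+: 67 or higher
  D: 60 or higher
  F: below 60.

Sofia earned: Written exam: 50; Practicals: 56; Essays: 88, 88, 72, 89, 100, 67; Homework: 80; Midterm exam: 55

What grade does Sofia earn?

D

Essays: drop 67, 72 → average of remaining 4 = 365/4 = 91.25
Weighted total:
  Written exam 50 × 0.15 = 7.5
  Practicals 56 × 0.51 = 28.56
  Essays 91.25 × 0.07 = 6.3875
  Homework 80 × 0.13 = 10.4
  Midterm exam 55 × 0.14 = 7.7
Sum = 60.5475
60.5475 is ≥ 60 and < 67 → D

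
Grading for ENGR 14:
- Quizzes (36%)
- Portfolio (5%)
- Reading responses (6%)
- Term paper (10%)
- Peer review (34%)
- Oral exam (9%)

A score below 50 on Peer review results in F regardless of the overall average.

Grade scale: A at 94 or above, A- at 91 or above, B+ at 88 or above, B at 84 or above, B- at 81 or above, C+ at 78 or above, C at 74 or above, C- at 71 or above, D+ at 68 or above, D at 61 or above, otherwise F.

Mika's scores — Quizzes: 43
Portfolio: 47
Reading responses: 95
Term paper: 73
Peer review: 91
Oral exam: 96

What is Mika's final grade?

Peer review score 91 ≥ 50: minimum met.
Weighted total:
  Quizzes 43 × 0.36 = 15.48
  Portfolio 47 × 0.05 = 2.35
  Reading responses 95 × 0.06 = 5.7
  Term paper 73 × 0.1 = 7.3
  Peer review 91 × 0.34 = 30.94
  Oral exam 96 × 0.09 = 8.64
Sum = 70.41
70.41 is ≥ 68 and < 71 → D+

D+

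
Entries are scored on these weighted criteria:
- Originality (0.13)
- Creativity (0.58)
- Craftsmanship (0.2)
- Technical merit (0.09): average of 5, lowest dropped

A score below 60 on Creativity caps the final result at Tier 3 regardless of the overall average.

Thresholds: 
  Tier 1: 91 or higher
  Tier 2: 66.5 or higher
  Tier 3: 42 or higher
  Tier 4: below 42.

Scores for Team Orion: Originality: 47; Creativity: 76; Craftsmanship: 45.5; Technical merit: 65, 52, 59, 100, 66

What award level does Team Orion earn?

Tier 3

Technical merit: drop 52 → average of remaining 4 = 290/4 = 72.5
Creativity score 76 ≥ 60: minimum met.
Weighted total:
  Originality 47 × 0.13 = 6.11
  Creativity 76 × 0.58 = 44.08
  Craftsmanship 45.5 × 0.2 = 9.1
  Technical merit 72.5 × 0.09 = 6.525
Sum = 65.815
65.815 is ≥ 42 and < 66.5 → Tier 3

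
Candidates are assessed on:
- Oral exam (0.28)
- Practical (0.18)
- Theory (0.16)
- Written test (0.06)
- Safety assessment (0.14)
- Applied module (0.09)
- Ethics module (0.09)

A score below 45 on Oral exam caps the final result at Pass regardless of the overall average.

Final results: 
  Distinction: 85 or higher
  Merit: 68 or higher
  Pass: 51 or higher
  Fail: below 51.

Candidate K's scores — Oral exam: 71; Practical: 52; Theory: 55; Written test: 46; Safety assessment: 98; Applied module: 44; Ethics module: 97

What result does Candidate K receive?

Pass

Oral exam score 71 ≥ 45: minimum met.
Weighted total:
  Oral exam 71 × 0.28 = 19.88
  Practical 52 × 0.18 = 9.36
  Theory 55 × 0.16 = 8.8
  Written test 46 × 0.06 = 2.76
  Safety assessment 98 × 0.14 = 13.72
  Applied module 44 × 0.09 = 3.96
  Ethics module 97 × 0.09 = 8.73
Sum = 67.21
67.21 is ≥ 51 and < 68 → Pass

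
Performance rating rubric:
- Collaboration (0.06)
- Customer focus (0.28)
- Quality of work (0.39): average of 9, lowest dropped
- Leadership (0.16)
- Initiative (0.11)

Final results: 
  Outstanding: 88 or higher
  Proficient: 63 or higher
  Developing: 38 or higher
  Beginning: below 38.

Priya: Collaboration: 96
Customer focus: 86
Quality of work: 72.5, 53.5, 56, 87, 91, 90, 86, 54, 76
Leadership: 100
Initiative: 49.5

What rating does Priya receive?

Proficient

Quality of work: drop 53.5 → average of remaining 8 = 612.5/8 = 76.5625
Weighted total:
  Collaboration 96 × 0.06 = 5.76
  Customer focus 86 × 0.28 = 24.08
  Quality of work 76.5625 × 0.39 = 29.859375
  Leadership 100 × 0.16 = 16
  Initiative 49.5 × 0.11 = 5.445
Sum = 81.144375
81.144375 is ≥ 63 and < 88 → Proficient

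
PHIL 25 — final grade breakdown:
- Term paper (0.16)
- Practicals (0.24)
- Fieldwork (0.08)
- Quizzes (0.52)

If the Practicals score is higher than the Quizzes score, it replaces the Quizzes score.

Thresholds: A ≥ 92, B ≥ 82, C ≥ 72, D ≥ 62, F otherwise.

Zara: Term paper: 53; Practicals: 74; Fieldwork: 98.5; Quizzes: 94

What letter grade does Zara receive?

Practicals (74) ≤ Quizzes (94), so Quizzes stays at 94.
Weighted total:
  Term paper 53 × 0.16 = 8.48
  Practicals 74 × 0.24 = 17.76
  Fieldwork 98.5 × 0.08 = 7.88
  Quizzes 94 × 0.52 = 48.88
Sum = 83
83 is ≥ 82 and < 92 → B

B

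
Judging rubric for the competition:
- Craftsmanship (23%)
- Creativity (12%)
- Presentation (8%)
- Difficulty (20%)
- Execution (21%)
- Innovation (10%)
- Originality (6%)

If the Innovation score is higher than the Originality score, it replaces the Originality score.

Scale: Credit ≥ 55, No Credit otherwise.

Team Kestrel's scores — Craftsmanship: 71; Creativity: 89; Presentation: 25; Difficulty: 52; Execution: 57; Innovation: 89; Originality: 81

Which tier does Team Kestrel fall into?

Innovation (89) > Originality (81), so Originality counts as 89.
Weighted total:
  Craftsmanship 71 × 0.23 = 16.33
  Creativity 89 × 0.12 = 10.68
  Presentation 25 × 0.08 = 2
  Difficulty 52 × 0.2 = 10.4
  Execution 57 × 0.21 = 11.97
  Innovation 89 × 0.1 = 8.9
  Originality 89 × 0.06 = 5.34
Sum = 65.62
65.62 ≥ 55 → Credit

Credit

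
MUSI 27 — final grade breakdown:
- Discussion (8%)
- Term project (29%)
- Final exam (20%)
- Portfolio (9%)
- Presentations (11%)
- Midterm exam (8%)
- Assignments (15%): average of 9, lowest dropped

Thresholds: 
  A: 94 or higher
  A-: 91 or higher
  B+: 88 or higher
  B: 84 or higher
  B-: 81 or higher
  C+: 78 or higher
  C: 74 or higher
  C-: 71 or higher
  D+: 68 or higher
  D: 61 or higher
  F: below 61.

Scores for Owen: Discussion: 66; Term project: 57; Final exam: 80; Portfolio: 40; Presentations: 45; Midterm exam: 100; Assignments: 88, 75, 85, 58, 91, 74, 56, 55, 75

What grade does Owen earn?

Assignments: drop 55 → average of remaining 8 = 602/8 = 75.25
Weighted total:
  Discussion 66 × 0.08 = 5.28
  Term project 57 × 0.29 = 16.53
  Final exam 80 × 0.2 = 16
  Portfolio 40 × 0.09 = 3.6
  Presentations 45 × 0.11 = 4.95
  Midterm exam 100 × 0.08 = 8
  Assignments 75.25 × 0.15 = 11.2875
Sum = 65.6475
65.6475 is ≥ 61 and < 68 → D

D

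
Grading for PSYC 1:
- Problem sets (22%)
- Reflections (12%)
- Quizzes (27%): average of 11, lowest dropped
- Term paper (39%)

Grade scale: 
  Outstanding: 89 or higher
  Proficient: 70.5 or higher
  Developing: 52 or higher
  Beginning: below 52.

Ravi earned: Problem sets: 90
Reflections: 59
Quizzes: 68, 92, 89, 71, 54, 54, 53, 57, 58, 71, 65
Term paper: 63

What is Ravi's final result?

Developing

Quizzes: drop 53 → average of remaining 10 = 679/10 = 67.9
Weighted total:
  Problem sets 90 × 0.22 = 19.8
  Reflections 59 × 0.12 = 7.08
  Quizzes 67.9 × 0.27 = 18.333
  Term paper 63 × 0.39 = 24.57
Sum = 69.783
69.783 is ≥ 52 and < 70.5 → Developing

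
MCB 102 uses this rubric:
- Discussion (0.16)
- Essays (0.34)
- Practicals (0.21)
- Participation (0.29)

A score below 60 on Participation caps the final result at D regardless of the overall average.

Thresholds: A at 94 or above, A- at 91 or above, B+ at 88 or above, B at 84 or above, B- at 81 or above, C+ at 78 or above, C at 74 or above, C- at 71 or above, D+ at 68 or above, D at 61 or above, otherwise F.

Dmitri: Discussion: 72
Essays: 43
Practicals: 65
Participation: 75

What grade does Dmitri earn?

D

Participation score 75 ≥ 60: minimum met.
Weighted total:
  Discussion 72 × 0.16 = 11.52
  Essays 43 × 0.34 = 14.62
  Practicals 65 × 0.21 = 13.65
  Participation 75 × 0.29 = 21.75
Sum = 61.54
61.54 is ≥ 61 and < 68 → D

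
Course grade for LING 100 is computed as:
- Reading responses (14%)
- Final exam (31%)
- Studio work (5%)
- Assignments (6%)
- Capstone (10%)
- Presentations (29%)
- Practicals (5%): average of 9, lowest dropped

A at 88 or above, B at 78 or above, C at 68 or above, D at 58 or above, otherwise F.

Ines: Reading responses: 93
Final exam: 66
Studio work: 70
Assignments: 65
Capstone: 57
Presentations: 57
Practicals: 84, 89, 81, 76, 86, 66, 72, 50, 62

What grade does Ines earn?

Practicals: drop 50 → average of remaining 8 = 616/8 = 77
Weighted total:
  Reading responses 93 × 0.14 = 13.02
  Final exam 66 × 0.31 = 20.46
  Studio work 70 × 0.05 = 3.5
  Assignments 65 × 0.06 = 3.9
  Capstone 57 × 0.1 = 5.7
  Presentations 57 × 0.29 = 16.53
  Practicals 77 × 0.05 = 3.85
Sum = 66.96
66.96 is ≥ 58 and < 68 → D

D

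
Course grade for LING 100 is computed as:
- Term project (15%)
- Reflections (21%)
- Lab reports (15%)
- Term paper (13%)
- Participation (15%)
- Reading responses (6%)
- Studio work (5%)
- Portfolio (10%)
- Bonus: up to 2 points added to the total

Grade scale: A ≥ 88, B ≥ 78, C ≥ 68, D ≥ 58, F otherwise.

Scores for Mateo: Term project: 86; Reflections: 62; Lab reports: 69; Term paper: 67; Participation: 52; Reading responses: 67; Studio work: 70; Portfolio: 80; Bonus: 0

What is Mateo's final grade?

Weighted total:
  Term project 86 × 0.15 = 12.9
  Reflections 62 × 0.21 = 13.02
  Lab reports 69 × 0.15 = 10.35
  Term paper 67 × 0.13 = 8.71
  Participation 52 × 0.15 = 7.8
  Reading responses 67 × 0.06 = 4.02
  Studio work 70 × 0.05 = 3.5
  Portfolio 80 × 0.1 = 8
Sum = 68.3
Bonus: 68.3 + 0 = 68.3
68.3 is ≥ 68 and < 78 → C

C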